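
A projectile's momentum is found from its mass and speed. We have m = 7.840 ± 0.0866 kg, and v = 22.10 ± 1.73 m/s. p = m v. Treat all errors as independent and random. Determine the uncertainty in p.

13.7 kg·m/s

p is a product of powers, so relative uncertainties combine in quadrature:
  (1·δm/m)² = (1×0.0110)² = 0.000122;  (1·δv/v)² = (1×0.0783)² = 0.00613
δp/p = √(0.00625) = 0.0791
p = 173.3 kg·m/s, so δp = 0.0791 × 173.3 = 13.7 kg·m/s.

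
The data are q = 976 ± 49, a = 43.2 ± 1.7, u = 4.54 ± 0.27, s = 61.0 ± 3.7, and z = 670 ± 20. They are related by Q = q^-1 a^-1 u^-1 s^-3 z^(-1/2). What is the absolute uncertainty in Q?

1.8e-13

For a monomial Q ∝ q^-1, a^-1, u^-1, s^-3, z^(-1/2), fractional errors add in quadrature:
  (-1·δq/q)² = (-1×0.0502)² = 0.00252;  (-1·δa/a)² = (-1×0.0394)² = 0.00155;  (-1·δu/u)² = (-1×0.0595)² = 0.00354;  (-3·δs/s)² = (-3×0.0607)² = 0.0331;  (−½·δz/z)² = (-0.5×0.0299)² = 0.000223
δQ/Q = √(0.0409) = 0.202
Q = 8.89e-13, so δQ = 0.202 × 8.89e-13 = 1.8e-13.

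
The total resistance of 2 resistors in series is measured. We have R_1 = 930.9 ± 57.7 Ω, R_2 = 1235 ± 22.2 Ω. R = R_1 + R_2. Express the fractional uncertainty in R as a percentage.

2.85%

Absolute uncertainties add in quadrature for a linear combination:
  (δR_1)² = 3330;  (δR_2)² = 493
δR = √(3820) = 61.8 Ω
R = 2166 Ω, so δR/R = 61.8/2166 = 0.0285.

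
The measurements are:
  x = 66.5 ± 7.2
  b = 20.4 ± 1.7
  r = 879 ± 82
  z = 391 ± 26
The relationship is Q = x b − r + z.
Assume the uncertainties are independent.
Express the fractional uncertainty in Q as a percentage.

Let p = x·b = 1360. δp/p = √((1·δx/x)² + (1·δb/b)²) = √(0.0117 + 0.00694) = 0.137, so δp = 185.
Q = p − r + z: δQ = √(δp² + δr² + δz²) = √(34400 + 6720 + 676) = 204
Q = 869, so δQ/Q = 204/869 = 0.235.

23.5%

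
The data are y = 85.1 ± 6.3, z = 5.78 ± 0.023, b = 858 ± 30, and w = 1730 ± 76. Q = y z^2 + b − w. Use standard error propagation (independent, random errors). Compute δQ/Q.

0.115

Let p = y·z^2 = 2840. δp/p = √((1·δy/y)² + (2·δz/z)²) = √(0.00548 + 6.33e-05) = 0.0745, so δp = 212.
Q = p + b − w: δQ = √(δp² + δb² + δw²) = √(44800 + 900 + 5780) = 227
Q = 1970, so δQ/Q = 227/1970 = 0.115.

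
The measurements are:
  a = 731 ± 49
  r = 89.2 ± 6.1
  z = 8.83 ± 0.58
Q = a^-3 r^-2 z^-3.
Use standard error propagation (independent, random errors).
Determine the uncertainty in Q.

For a monomial Q ∝ a^-3, r^-2, z^-3, fractional errors add in quadrature:
  (-3·δa/a)² = (-3×0.0670)² = 0.0404;  (-2·δr/r)² = (-2×0.0684)² = 0.0187;  (-3·δz/z)² = (-3×0.0657)² = 0.0388
δQ/Q = √(0.0980) = 0.313
Q = 4.67e-16, so δQ = 0.313 × 4.67e-16 = 1.46e-16.

1.46e-16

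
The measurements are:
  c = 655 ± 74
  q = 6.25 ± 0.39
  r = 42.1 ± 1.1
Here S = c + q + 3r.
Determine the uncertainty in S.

74.1

Absolute uncertainties add in quadrature for a linear combination:
  (δc)² = 5480;  (δq)² = 0.152;  (3·δr)² = 10.9
δS = √(5490) = 74.1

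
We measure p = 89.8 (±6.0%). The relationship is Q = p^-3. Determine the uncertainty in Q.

2.49e-07

Each factor contributes (exponent × relative error)² to (δQ/Q)²:
  (-3·δp/p)² = (-3×0.0600)² = 0.0324
δQ/Q = √(0.0324) = 0.180
Q = 1.38e-06, so δQ = 0.180 × 1.38e-06 = 2.49e-07.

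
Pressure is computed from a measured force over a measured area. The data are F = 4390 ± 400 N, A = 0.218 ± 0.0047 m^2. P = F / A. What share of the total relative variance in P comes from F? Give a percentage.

(δP/P)² = (1·δF/F)² + (-1·δA/A)²
  F term: (1×0.0911)² = 0.00830
  A term: (-1×0.0216)² = 0.000465
Total = 0.00877. Share from F = 0.00830/0.00877 = 0.947.

94.7%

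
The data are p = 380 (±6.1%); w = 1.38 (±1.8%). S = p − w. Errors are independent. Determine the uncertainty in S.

Sums and differences: (δS)² = Σ (cᵢ δxᵢ)².
  (δp)² = 537;  (δw)² = 0.000617
δS = √(537) = 23.2

23.2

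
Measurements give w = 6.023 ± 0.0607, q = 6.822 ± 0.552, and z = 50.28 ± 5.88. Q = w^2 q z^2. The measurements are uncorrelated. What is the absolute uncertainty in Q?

1.55e+05

For a monomial Q ∝ w^2, q, z^2, fractional errors add in quadrature:
  (2·δw/w)² = (2×0.0101)² = 0.000406;  (1·δq/q)² = (1×0.0809)² = 0.00655;  (2·δz/z)² = (2×0.117)² = 0.0547
δQ/Q = √(0.0617) = 0.248
Q = 625600, so δQ = 0.248 × 625600 = 1.55e+05.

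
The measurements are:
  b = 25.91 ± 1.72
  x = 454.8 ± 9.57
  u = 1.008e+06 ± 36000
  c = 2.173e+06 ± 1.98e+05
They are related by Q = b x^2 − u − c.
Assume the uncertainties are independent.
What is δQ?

Let p = b·x^2 = 5.359e+06. δp/p = √((1·δb/b)² + (2·δx/x)²) = √(0.00441 + 0.00177) = 0.0786, so δp = 4.21e+05.
Q = p − u − c: δQ = √(δp² + δu² + δc²) = √(1.77e+11 + 1.3e+09 + 3.92e+10) = 4.67e+05

4.67e+05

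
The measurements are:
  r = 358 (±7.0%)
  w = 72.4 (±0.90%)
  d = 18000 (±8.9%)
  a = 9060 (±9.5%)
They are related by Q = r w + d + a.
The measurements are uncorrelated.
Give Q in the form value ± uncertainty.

53000 ± 2580

Let p = r·w = 25900. δp/p = √((1·δr/r)² + (1·δw/w)²) = √(0.00490 + 8.1e-05) = 0.0706, so δp = 1830.
Q = p + d + a: δQ = √(δp² + δd² + δa²) = √(3.35e+06 + 2.57e+06 + 7.41e+05) = 2580
Q = 53000.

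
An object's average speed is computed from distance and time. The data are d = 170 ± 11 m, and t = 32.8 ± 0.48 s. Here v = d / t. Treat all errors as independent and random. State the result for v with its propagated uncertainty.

Since v is a product/quotient, work with relative uncertainties:
  (1·δd/d)² = (1×0.0647)² = 0.00419;  (-1·δt/t)² = (-1×0.0146)² = 0.000214
δv/v = √(0.00440) = 0.0663
v = 5.18 m/s, so δv = 0.0663 × 5.18 = 0.344 m/s.

5.18 ± 0.344 m/s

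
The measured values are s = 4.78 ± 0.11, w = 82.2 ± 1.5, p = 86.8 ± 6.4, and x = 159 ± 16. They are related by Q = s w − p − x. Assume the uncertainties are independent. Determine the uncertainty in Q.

Let h = s·w = 393. δh/h = √((1·δs/s)² + (1·δw/w)²) = √(0.000530 + 0.000333) = 0.0294, so δh = 11.5.
Q = h − p − x: δQ = √(δh² + δp² + δx²) = √(133 + 41.0 + 256) = 20.7

20.7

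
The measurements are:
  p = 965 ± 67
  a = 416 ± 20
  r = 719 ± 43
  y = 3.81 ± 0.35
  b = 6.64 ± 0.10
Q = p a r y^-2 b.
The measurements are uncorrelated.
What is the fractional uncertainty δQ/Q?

For a monomial Q ∝ p, a, r, y^-2, b, fractional errors add in quadrature:
  (1·δp/p)² = (1×0.0694)² = 0.00482;  (1·δa/a)² = (1×0.0481)² = 0.00231;  (1·δr/r)² = (1×0.0598)² = 0.00358;  (-2·δy/y)² = (-2×0.0919)² = 0.0338;  (1·δb/b)² = (1×0.0151)² = 0.000227
δQ/Q = √(0.0447) = 0.211

0.211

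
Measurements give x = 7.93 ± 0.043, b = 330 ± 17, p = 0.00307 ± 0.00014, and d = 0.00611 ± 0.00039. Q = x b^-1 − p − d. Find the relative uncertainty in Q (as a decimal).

Let w = x·b^-1 = 0.0240. δw/w = √((1·δx/x)² + (-1·δb/b)²) = √(2.94e-05 + 0.00265) = 0.0518, so δw = 0.00124.
Q = w − p − d: δQ = √(δw² + δp² + δd²) = √(1.55e-06 + 1.96e-08 + 1.52e-07) = 0.00131
Q = 0.0149, so δQ/Q = 0.00131/0.0149 = 0.0883.

0.0883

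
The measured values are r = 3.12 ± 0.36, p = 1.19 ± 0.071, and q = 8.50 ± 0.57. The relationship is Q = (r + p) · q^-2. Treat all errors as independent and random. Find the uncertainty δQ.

Let u = r + p = 4.31. δu = √(δr² + δp²) = √(0.130 + 0.00504) = 0.367, so δu/u = 0.0851.
Q is then a monomial in u, q:
δQ/Q = √((δu/u)² + (-2·δq/q)²) = √(0.00725 + 0.0180) = 0.159
Q = 0.0597, so δQ = 0.159 × 0.0597 = 0.00948.

0.00948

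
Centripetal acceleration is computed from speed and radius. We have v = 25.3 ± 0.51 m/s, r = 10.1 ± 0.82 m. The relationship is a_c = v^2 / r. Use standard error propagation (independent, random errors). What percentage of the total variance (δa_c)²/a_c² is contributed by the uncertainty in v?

19.8%

(δa_c/a_c)² = (2·δv/v)² + (-1·δr/r)²
  v term: (2×0.0202)² = 0.00163
  r term: (-1×0.0812)² = 0.00659
Total = 0.00822. Share from v = 0.00163/0.00822 = 0.198.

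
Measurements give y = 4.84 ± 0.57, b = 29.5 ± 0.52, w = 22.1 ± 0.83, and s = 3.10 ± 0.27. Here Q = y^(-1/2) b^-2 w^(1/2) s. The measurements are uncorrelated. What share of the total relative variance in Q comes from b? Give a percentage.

9.83%

(δQ/Q)² = (−½·δy/y)² + (-2·δb/b)² + (½·δw/w)² + (1·δs/s)²
  y term: (-0.5×0.118)² = 0.00347
  b term: (-2×0.0176)² = 0.00124
  w term: (0.5×0.0376)² = 0.000353
  s term: (1×0.0871)² = 0.00759
Total = 0.0126. Share from b = 0.00124/0.0126 = 0.0983.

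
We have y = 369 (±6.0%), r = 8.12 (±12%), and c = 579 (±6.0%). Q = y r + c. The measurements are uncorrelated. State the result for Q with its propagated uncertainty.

Let p = y·r = 3000. δp/p = √((1·δy/y)² + (1·δr/r)²) = √(0.00360 + 0.0144) = 0.134, so δp = 402.
Q = p + c: δQ = √(δp² + δc²) = √(1.62e+05 + 1210) = 403
Q = 3580.

3580 ± 403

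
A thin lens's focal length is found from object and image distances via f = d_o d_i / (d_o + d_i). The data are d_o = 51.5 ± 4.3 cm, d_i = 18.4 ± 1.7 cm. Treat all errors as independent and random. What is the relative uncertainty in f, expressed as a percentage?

∂f/∂d_o = (d_i/(d_o+d_i))² = 0.0693;  ∂f/∂d_i = (d_o/(d_o+d_i))² = 0.543
δf = √((∂f/∂d_o · δd_o)² + (∂f/∂d_i · δd_i)²) = √(0.0888 + 0.852) = 0.970 cm
f = 13.6 cm, so δf/f = 0.970/13.6 = 0.0715.

7.15%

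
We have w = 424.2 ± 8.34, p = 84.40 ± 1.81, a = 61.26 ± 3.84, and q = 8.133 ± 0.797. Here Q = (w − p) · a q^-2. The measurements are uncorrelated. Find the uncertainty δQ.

Let u = w − p = 339.8. δu = √(δw² + δp²) = √(69.6 + 3.28) = 8.53, so δu/u = 0.0251.
Q is then a monomial in u, a, q:
δQ/Q = √((δu/u)² + (1·δa/a)² + (-2·δq/q)²) = √(0.000631 + 0.00393 + 0.0384) = 0.207
Q = 314.7, so δQ = 0.207 × 314.7 = 65.2.

65.2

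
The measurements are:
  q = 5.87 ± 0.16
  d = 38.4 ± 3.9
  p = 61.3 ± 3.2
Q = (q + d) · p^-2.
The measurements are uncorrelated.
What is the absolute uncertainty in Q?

0.00161

Let u = q + d = 44.3. δu = √(δq² + δd²) = √(0.0256 + 15.2) = 3.90, so δu/u = 0.0882.
Q is then a monomial in u, p:
δQ/Q = √((δu/u)² + (-2·δp/p)²) = √(0.00777 + 0.0109) = 0.137
Q = 0.0118, so δQ = 0.137 × 0.0118 = 0.00161.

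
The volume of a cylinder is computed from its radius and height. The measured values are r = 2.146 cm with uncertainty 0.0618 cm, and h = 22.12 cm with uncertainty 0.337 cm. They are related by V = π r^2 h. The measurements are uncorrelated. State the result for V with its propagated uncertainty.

Since V is a product/quotient, work with relative uncertainties:
  (2·δr/r)² = (2×0.0288)² = 0.00332;  (1·δh/h)² = (1×0.0152)² = 0.000232
δV/V = √(0.00355) = 0.0596
V = 320.0 cm^3, so δV = 0.0596 × 320.0 = 19.1 cm^3.

320.0 ± 19.1 cm^3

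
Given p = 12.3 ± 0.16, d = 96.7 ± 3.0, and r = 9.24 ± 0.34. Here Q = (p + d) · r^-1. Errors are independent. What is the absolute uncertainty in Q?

Let u = p + d = 109. δu = √(δp² + δd²) = √(0.0256 + 9.00) = 3.00, so δu/u = 0.0276.
Q is then a monomial in u, r:
δQ/Q = √((δu/u)² + (-1·δr/r)²) = √(0.000760 + 0.00135) = 0.0460
Q = 11.8, so δQ = 0.0460 × 11.8 = 0.542.

0.542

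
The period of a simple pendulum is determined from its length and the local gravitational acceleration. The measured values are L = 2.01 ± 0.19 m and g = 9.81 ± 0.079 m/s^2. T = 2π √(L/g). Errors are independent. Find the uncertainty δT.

0.135 s

Products/powers → add relative errors in quadrature, weighted by exponent:
  (½·δL/L)² = (0.5×0.0945)² = 0.00223;  (−½·δg/g)² = (-0.5×0.00805)² = 1.62e-05
δT/T = √(0.00225) = 0.0474
T = 2.84 s, so δT = 0.0474 × 2.84 = 0.135 s.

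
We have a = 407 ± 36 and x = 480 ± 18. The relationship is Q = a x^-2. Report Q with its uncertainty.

Relative error in a monomial: (δQ/Q)² = Σ (nᵢ · δxᵢ/xᵢ)².
  (1·δa/a)² = (1×0.0885)² = 0.00782;  (-2·δx/x)² = (-2×0.0375)² = 0.00562
δQ/Q = √(0.0134) = 0.116
Q = 0.00177, so δQ = 0.116 × 0.00177 = 0.000205.

0.00177 ± 0.000205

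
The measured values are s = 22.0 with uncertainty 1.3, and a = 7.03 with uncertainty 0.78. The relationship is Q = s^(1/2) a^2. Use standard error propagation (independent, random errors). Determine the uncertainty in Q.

51.9

Q is a product of powers, so relative uncertainties combine in quadrature:
  (½·δs/s)² = (0.5×0.0591)² = 0.000873;  (2·δa/a)² = (2×0.111)² = 0.0492
δQ/Q = √(0.0501) = 0.224
Q = 232, so δQ = 0.224 × 232 = 51.9.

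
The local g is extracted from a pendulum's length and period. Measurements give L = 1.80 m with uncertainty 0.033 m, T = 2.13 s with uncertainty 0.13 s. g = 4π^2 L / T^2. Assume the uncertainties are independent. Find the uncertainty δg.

For a monomial g ∝ L, T^-2, fractional errors add in quadrature:
  (1·δL/L)² = (1×0.0183)² = 0.000336;  (-2·δT/T)² = (-2×0.0610)² = 0.0149
δg/g = √(0.0152) = 0.123
g = 15.7 m/s^2, so δg = 0.123 × 15.7 = 1.93 m/s^2.

1.93 m/s^2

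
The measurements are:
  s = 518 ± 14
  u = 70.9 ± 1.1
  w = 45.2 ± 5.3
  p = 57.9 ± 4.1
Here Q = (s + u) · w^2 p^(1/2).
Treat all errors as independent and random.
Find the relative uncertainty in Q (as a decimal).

0.238

Let h = s + u = 589. δh = √(δs² + δu²) = √(196 + 1.21) = 14.0, so δh/h = 0.0238.
Q is then a monomial in h, w, p:
δQ/Q = √((δh/h)² + (2·δw/w)² + (½·δp/p)²) = √(0.000569 + 0.0550 + 0.00125) = 0.238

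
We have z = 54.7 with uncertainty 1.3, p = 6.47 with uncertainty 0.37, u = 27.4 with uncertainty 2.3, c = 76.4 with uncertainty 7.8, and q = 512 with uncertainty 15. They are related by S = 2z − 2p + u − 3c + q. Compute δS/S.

S is a linear combination, so absolute uncertainties add in quadrature:
  (2·δz)² = 6.76;  (2·δp)² = 0.548;  (δu)² = 5.29;  (3·δc)² = 548;  (δq)² = 225
δS = √(785) = 28.0
S = 407, so δS/S = 28.0/407 = 0.0689.

0.0689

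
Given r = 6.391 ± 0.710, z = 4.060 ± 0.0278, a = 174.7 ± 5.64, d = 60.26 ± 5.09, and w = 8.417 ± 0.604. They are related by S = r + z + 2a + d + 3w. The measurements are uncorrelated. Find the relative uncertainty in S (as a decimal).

0.0281

For a sum/difference, combine absolute errors in quadrature:
  (δr)² = 0.504;  (δz)² = 0.000773;  (2·δa)² = 127;  (δd)² = 25.9;  (3·δw)² = 3.28
δS = √(157) = 12.5
S = 445.4, so δS/S = 12.5/445.4 = 0.0281.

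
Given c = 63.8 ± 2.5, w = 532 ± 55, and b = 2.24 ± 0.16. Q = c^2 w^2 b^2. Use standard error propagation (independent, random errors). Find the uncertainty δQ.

1.52e+09

Products/powers → add relative errors in quadrature, weighted by exponent:
  (2·δc/c)² = (2×0.0392)² = 0.00614;  (2·δw/w)² = (2×0.103)² = 0.0428;  (2·δb/b)² = (2×0.0714)² = 0.0204
δQ/Q = √(0.0693) = 0.263
Q = 5.78e+09, so δQ = 0.263 × 5.78e+09 = 1.52e+09.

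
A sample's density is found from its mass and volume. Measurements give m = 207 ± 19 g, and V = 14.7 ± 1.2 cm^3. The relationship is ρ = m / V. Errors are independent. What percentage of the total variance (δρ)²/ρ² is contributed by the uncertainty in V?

44.2%

(δρ/ρ)² = (1·δm/m)² + (-1·δV/V)²
  m term: (1×0.0918)² = 0.00842
  V term: (-1×0.0816)² = 0.00666
Total = 0.0151. Share from V = 0.00666/0.0151 = 0.442.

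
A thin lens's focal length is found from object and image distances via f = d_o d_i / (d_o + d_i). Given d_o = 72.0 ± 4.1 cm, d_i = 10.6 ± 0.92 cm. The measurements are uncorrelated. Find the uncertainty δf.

0.702 cm

∂f/∂d_o = (d_i/(d_o+d_i))² = 0.0165;  ∂f/∂d_i = (d_o/(d_o+d_i))² = 0.760
δf = √((∂f/∂d_o · δd_o)² + (∂f/∂d_i · δd_i)²) = √(0.00456 + 0.489) = 0.702 cm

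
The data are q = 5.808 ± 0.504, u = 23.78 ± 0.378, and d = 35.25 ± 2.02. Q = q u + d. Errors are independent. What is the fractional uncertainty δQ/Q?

0.0712

Let p = q·u = 138.1. δp/p = √((1·δq/q)² + (1·δu/u)²) = √(0.00753 + 0.000253) = 0.0882, so δp = 12.2.
Q = p + d: δQ = √(δp² + δd²) = √(148 + 4.08) = 12.4
Q = 173.4, so δQ/Q = 12.4/173.4 = 0.0712.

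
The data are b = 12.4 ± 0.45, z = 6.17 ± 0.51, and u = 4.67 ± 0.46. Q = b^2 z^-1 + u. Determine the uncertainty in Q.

Let p = b^2·z^-1 = 24.9. δp/p = √((2·δb/b)² + (-1·δz/z)²) = √(0.00527 + 0.00683) = 0.110, so δp = 2.74.
Q = p + u: δQ = √(δp² + δu²) = √(7.51 + 0.212) = 2.78

2.78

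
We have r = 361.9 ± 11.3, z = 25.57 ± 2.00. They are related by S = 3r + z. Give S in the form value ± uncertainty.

1111 ± 34.0

Each term contributes (cᵢ δxᵢ)² to (δS)²:
  (3·δr)² = 1150;  (δz)² = 4.00
δS = √(1150) = 34.0
S = 1111.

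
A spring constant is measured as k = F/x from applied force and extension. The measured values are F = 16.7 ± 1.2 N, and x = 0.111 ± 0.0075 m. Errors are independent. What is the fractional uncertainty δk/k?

Relative error in a monomial: (δk/k)² = Σ (nᵢ · δxᵢ/xᵢ)².
  (1·δF/F)² = (1×0.0719)² = 0.00516;  (-1·δx/x)² = (-1×0.0676)² = 0.00457
δk/k = √(0.00973) = 0.0986

0.0986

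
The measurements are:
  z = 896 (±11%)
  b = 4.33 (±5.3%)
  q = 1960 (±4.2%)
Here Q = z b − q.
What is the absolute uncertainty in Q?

Let p = z·b = 3880. δp/p = √((1·δz/z)² + (1·δb/b)²) = √(0.0121 + 0.00281) = 0.122, so δp = 474.
Q = p − q: δQ = √(δp² + δq²) = √(2.24e+05 + 6780) = 481

481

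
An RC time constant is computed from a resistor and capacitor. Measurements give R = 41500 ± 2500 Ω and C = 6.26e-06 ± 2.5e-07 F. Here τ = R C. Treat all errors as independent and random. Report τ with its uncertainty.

0.260 ± 0.0188 s

Products/powers → add relative errors in quadrature, weighted by exponent:
  (1·δR/R)² = (1×0.0602)² = 0.00363;  (1·δC/C)² = (1×0.0399)² = 0.00159
δτ/τ = √(0.00522) = 0.0723
τ = 0.260 s, so δτ = 0.0723 × 0.260 = 0.0188 s.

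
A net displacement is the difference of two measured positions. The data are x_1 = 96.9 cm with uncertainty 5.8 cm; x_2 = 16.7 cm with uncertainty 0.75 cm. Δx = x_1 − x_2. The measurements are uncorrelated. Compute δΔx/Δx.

Absolute uncertainties add in quadrature for a linear combination:
  (δx_1)² = 33.6;  (δx_2)² = 0.562
δΔx = √(34.2) = 5.85 cm
Δx = 80.2 cm, so δΔx/Δx = 5.85/80.2 = 0.0729.

0.0729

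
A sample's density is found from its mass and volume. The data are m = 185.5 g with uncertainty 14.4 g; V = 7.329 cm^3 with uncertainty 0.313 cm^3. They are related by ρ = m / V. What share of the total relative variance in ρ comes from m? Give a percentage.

76.8%

(δρ/ρ)² = (1·δm/m)² + (-1·δV/V)²
  m term: (1×0.0776)² = 0.00603
  V term: (-1×0.0427)² = 0.00182
Total = 0.00785. Share from m = 0.00603/0.00785 = 0.768.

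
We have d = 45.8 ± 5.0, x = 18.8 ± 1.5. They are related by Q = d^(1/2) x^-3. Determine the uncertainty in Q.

0.000250

Since Q is a product/quotient, work with relative uncertainties:
  (½·δd/d)² = (0.5×0.109)² = 0.00298;  (-3·δx/x)² = (-3×0.0798)² = 0.0573
δQ/Q = √(0.0603) = 0.246
Q = 0.00102, so δQ = 0.246 × 0.00102 = 0.000250.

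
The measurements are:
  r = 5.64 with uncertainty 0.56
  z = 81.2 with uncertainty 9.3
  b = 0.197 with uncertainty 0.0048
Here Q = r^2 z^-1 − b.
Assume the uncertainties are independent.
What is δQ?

0.0899

Let p = r^2·z^-1 = 0.392. δp/p = √((2·δr/r)² + (-1·δz/z)²) = √(0.0394 + 0.0131) = 0.229, so δp = 0.0898.
Q = p − b: δQ = √(δp² + δb²) = √(0.00806 + 2.3e-05) = 0.0899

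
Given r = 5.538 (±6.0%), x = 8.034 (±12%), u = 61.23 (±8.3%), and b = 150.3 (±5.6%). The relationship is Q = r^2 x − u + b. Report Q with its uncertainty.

335.5 ± 43.0

Let p = r^2·x = 246.4. δp/p = √((2·δr/r)² + (1·δx/x)²) = √(0.0144 + 0.0144) = 0.170, so δp = 41.8.
Q = p − u + b: δQ = √(δp² + δu² + δb²) = √(1750 + 25.8 + 70.8) = 43.0
Q = 335.5.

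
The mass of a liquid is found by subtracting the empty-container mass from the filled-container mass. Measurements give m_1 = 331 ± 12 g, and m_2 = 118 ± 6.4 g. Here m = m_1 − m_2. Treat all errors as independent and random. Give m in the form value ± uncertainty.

213 ± 13.6 g

Absolute uncertainties add in quadrature for a linear combination:
  (δm_1)² = 144;  (δm_2)² = 41.0
δm = √(185) = 13.6 g
m = 213 g.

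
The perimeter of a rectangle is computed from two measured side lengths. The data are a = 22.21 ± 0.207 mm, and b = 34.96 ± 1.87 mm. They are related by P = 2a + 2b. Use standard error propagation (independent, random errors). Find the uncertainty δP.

For a sum/difference, combine absolute errors in quadrature:
  (2·δa)² = 0.171;  (2·δb)² = 14.0
δP = √(14.2) = 3.76 mm

3.76 mm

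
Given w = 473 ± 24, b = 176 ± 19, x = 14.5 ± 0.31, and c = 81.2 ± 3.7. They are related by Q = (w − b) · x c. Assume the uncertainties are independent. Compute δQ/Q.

0.115

Let u = w − b = 297. δu = √(δw² + δb²) = √(576 + 361) = 30.6, so δu/u = 0.103.
Q is then a monomial in u, x, c:
δQ/Q = √((δu/u)² + (1·δx/x)² + (1·δc/c)²) = √(0.0106 + 0.000457 + 0.00208) = 0.115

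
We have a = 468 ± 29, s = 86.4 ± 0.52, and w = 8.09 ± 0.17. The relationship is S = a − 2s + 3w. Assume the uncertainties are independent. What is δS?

Each term contributes (cᵢ δxᵢ)² to (δS)²:
  (δa)² = 841;  (2·δs)² = 1.08;  (3·δw)² = 0.260
δS = √(842) = 29.0

29.0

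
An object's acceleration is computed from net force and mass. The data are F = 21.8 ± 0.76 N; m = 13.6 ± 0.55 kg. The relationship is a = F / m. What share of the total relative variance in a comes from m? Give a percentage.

57.4%

(δa/a)² = (1·δF/F)² + (-1·δm/m)²
  F term: (1×0.0349)² = 0.00122
  m term: (-1×0.0404)² = 0.00164
Total = 0.00285. Share from m = 0.00164/0.00285 = 0.574.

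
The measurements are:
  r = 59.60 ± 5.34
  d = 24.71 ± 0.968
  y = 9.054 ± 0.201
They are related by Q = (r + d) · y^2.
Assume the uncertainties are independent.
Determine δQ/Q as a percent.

7.82%

Let u = r + d = 84.31. δu = √(δr² + δd²) = √(28.5 + 0.937) = 5.43, so δu/u = 0.0644.
Q is then a monomial in u, y:
δQ/Q = √((δu/u)² + (2·δy/y)²) = √(0.00414 + 0.00197) = 0.0782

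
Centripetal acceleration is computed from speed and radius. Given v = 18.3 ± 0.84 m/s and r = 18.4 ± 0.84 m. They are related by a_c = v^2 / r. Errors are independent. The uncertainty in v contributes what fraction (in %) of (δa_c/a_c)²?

80.2%

(δa_c/a_c)² = (2·δv/v)² + (-1·δr/r)²
  v term: (2×0.0459)² = 0.00843
  r term: (-1×0.0457)² = 0.00208
Total = 0.0105. Share from v = 0.00843/0.0105 = 0.802.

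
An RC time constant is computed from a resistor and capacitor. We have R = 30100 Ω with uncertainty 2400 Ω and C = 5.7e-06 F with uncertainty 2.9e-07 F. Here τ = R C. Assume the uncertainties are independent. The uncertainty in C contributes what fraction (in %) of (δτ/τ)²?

(δτ/τ)² = (1·δR/R)² + (1·δC/C)²
  R term: (1×0.0797)² = 0.00636
  C term: (1×0.0509)² = 0.00259
Total = 0.00895. Share from C = 0.00259/0.00895 = 0.289.

28.9%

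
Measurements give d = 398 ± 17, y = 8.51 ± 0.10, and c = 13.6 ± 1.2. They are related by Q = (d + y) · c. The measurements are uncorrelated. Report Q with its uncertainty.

Let u = d + y = 407. δu = √(δd² + δy²) = √(289 + 0.0100) = 17.0, so δu/u = 0.0418.
Q is then a monomial in u, c:
δQ/Q = √((δu/u)² + (1·δc/c)²) = √(0.00175 + 0.00779) = 0.0976
Q = 5530, so δQ = 0.0976 × 5530 = 540.

5530 ± 540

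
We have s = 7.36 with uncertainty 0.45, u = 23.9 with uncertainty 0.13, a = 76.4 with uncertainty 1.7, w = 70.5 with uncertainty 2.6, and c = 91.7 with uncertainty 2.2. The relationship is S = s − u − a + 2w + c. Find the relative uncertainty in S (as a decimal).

S is a linear combination, so absolute uncertainties add in quadrature:
  (δs)² = 0.203;  (δu)² = 0.0169;  (δa)² = 2.89;  (2·δw)² = 27.0;  (δc)² = 4.84
δS = √(35.0) = 5.92
S = 140, so δS/S = 5.92/140 = 0.0423.

0.0423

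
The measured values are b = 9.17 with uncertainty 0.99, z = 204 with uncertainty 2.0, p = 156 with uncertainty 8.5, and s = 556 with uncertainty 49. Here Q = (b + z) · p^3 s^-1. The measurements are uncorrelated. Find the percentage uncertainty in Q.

18.6%

Let u = b + z = 213. δu = √(δb² + δz²) = √(0.980 + 4.00) = 2.23, so δu/u = 0.0105.
Q is then a monomial in u, p, s:
δQ/Q = √((δu/u)² + (3·δp/p)² + (-1·δs/s)²) = √(0.000110 + 0.0267 + 0.00777) = 0.186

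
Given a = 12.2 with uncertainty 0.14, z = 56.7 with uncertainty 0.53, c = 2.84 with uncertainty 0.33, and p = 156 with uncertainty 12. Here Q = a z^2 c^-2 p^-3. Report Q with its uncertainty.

0.00128 ± 0.000420

Products/powers → add relative errors in quadrature, weighted by exponent:
  (1·δa/a)² = (1×0.0115)² = 0.000132;  (2·δz/z)² = (2×0.00935)² = 0.000349;  (-2·δc/c)² = (-2×0.116)² = 0.0540;  (-3·δp/p)² = (-3×0.0769)² = 0.0533
δQ/Q = √(0.108) = 0.328
Q = 0.00128, so δQ = 0.328 × 0.00128 = 0.000420.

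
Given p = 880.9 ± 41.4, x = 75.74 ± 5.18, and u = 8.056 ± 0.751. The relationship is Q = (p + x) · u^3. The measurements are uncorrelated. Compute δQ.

Let w = p + x = 956.6. δw = √(δp² + δx²) = √(1710 + 26.8) = 41.7, so δw/w = 0.0436.
Q is then a monomial in w, u:
δQ/Q = √((δw/w)² + (3·δu/u)²) = √(0.00190 + 0.0782) = 0.283
Q = 500200, so δQ = 0.283 × 500200 = 1.42e+05.

1.42e+05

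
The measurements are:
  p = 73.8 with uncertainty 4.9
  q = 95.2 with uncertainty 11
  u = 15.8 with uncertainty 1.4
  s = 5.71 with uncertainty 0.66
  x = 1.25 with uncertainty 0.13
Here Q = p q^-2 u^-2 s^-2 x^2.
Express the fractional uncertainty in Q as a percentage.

Relative error in a monomial: (δQ/Q)² = Σ (nᵢ · δxᵢ/xᵢ)².
  (1·δp/p)² = (1×0.0664)² = 0.00441;  (-2·δq/q)² = (-2×0.116)² = 0.0534;  (-2·δu/u)² = (-2×0.0886)² = 0.0314;  (-2·δs/s)² = (-2×0.116)² = 0.0534;  (2·δx/x)² = (2×0.104)² = 0.0433
δQ/Q = √(0.186) = 0.431

43.1%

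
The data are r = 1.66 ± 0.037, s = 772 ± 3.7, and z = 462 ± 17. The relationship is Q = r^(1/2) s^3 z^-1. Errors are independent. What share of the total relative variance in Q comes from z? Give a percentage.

80.4%

(δQ/Q)² = (½·δr/r)² + (3·δs/s)² + (-1·δz/z)²
  r term: (0.5×0.0223)² = 0.000124
  s term: (3×0.00479)² = 0.000207
  z term: (-1×0.0368)² = 0.00135
Total = 0.00168. Share from z = 0.00135/0.00168 = 0.804.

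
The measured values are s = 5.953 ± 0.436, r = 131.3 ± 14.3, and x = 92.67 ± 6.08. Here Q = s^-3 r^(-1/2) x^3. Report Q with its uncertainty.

Each factor contributes (exponent × relative error)² to (δQ/Q)²:
  (-3·δs/s)² = (-3×0.0732)² = 0.0483;  (−½·δr/r)² = (-0.5×0.109)² = 0.00297;  (3·δx/x)² = (3×0.0656)² = 0.0387
δQ/Q = √(0.0900) = 0.300
Q = 329.2, so δQ = 0.300 × 329.2 = 98.8.

329.2 ± 98.8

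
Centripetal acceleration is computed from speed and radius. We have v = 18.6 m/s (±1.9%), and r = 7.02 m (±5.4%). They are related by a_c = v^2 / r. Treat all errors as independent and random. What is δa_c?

3.25 m/s^2

a_c is a product of powers, so relative uncertainties combine in quadrature:
  (2·δv/v)² = (2×0.0190)² = 0.00144;  (-1·δr/r)² = (-1×0.0540)² = 0.00292
δa_c/a_c = √(0.00436) = 0.0660
a_c = 49.3 m/s^2, so δa_c = 0.0660 × 49.3 = 3.25 m/s^2.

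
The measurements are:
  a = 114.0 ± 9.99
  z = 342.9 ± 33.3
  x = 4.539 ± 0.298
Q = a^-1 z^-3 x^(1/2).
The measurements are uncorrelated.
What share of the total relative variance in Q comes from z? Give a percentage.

90.6%

(δQ/Q)² = (-1·δa/a)² + (-3·δz/z)² + (½·δx/x)²
  a term: (-1×0.0876)² = 0.00768
  z term: (-3×0.0971)² = 0.0849
  x term: (0.5×0.0657)² = 0.00108
Total = 0.0936. Share from z = 0.0849/0.0936 = 0.906.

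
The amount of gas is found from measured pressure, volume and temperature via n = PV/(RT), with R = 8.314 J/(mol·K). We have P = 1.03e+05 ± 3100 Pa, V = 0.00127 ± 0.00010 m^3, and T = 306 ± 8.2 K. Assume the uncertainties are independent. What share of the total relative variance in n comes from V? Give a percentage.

79.2%

(δn/n)² = (1·δP/P)² + (1·δV/V)² + (-1·δT/T)²
  P term: (1×0.0301)² = 0.000906
  V term: (1×0.0787)² = 0.00620
  T term: (-1×0.0268)² = 0.000718
Total = 0.00782. Share from V = 0.00620/0.00782 = 0.792.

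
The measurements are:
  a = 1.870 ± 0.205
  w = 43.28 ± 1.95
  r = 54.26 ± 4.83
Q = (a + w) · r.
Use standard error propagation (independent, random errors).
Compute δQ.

Let u = a + w = 45.15. δu = √(δa² + δw²) = √(0.0420 + 3.80) = 1.96, so δu/u = 0.0434.
Q is then a monomial in u, r:
δQ/Q = √((δu/u)² + (1·δr/r)²) = √(0.00189 + 0.00792) = 0.0990
Q = 2450, so δQ = 0.0990 × 2450 = 243.

243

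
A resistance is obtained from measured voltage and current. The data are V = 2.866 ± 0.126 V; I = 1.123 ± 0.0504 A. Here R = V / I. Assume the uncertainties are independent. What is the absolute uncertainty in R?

0.160 Ω

For a monomial R ∝ V, I^-1, fractional errors add in quadrature:
  (1·δV/V)² = (1×0.0440)² = 0.00193;  (-1·δI/I)² = (-1×0.0449)² = 0.00201
δR/R = √(0.00395) = 0.0628
R = 2.552 Ω, so δR = 0.0628 × 2.552 = 0.160 Ω.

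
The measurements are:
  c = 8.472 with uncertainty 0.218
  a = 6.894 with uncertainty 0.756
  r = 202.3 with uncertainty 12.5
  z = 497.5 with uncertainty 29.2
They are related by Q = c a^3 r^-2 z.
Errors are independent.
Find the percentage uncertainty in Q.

35.7%

For a monomial Q ∝ c, a^3, r^-2, z, fractional errors add in quadrature:
  (1·δc/c)² = (1×0.0257)² = 0.000662;  (3·δa/a)² = (3×0.110)² = 0.108;  (-2·δr/r)² = (-2×0.0618)² = 0.0153;  (1·δz/z)² = (1×0.0587)² = 0.00344
δQ/Q = √(0.128) = 0.357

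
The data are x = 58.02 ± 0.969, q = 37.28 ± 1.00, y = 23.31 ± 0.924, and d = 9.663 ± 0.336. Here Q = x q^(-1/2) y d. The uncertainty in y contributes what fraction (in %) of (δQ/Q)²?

(δQ/Q)² = (1·δx/x)² + (−½·δq/q)² + (1·δy/y)² + (1·δd/d)²
  x term: (1×0.0167)² = 0.000279
  q term: (-0.5×0.0268)² = 0.000180
  y term: (1×0.0396)² = 0.00157
  d term: (1×0.0348)² = 0.00121
Total = 0.00324. Share from y = 0.00157/0.00324 = 0.485.

48.5%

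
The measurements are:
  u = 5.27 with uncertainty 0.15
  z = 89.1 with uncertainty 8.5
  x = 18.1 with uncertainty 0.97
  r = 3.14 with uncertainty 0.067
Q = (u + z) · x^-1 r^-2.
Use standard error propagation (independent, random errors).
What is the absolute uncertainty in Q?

0.0598

Let w = u + z = 94.4. δw = √(δu² + δz²) = √(0.0225 + 72.2) = 8.50, so δw/w = 0.0901.
Q is then a monomial in w, x, r:
δQ/Q = √((δw/w)² + (-1·δx/x)² + (-2·δr/r)²) = √(0.00812 + 0.00287 + 0.00182) = 0.113
Q = 0.529, so δQ = 0.113 × 0.529 = 0.0598.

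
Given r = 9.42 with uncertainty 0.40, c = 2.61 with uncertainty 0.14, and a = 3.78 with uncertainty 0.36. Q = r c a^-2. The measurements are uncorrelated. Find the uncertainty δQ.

0.348

For a monomial Q ∝ r, c, a^-2, fractional errors add in quadrature:
  (1·δr/r)² = (1×0.0425)² = 0.00180;  (1·δc/c)² = (1×0.0536)² = 0.00288;  (-2·δa/a)² = (-2×0.0952)² = 0.0363
δQ/Q = √(0.0410) = 0.202
Q = 1.72, so δQ = 0.202 × 1.72 = 0.348.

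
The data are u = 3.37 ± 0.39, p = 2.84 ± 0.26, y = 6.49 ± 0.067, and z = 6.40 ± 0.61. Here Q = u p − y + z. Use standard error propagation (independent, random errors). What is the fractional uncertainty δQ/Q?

Let w = u·p = 9.57. δw/w = √((1·δu/u)² + (1·δp/p)²) = √(0.0134 + 0.00838) = 0.148, so δw = 1.41.
Q = w − y + z: δQ = √(δw² + δy² + δz²) = √(1.99 + 0.00449 + 0.372) = 1.54
Q = 9.48, so δQ/Q = 1.54/9.48 = 0.162.

0.162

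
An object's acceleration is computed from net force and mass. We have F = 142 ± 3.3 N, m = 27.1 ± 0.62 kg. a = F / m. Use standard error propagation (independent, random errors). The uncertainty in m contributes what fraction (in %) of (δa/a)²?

(δa/a)² = (1·δF/F)² + (-1·δm/m)²
  F term: (1×0.0232)² = 0.000540
  m term: (-1×0.0229)² = 0.000523
Total = 0.00106. Share from m = 0.000523/0.00106 = 0.492.

49.2%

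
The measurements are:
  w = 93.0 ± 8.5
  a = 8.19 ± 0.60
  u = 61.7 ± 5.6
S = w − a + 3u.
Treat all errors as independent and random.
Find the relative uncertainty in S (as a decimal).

Sums and differences: (δS)² = Σ (cᵢ δxᵢ)².
  (δw)² = 72.2;  (δa)² = 0.360;  (3·δu)² = 282
δS = √(355) = 18.8
S = 270, so δS/S = 18.8/270 = 0.0698.

0.0698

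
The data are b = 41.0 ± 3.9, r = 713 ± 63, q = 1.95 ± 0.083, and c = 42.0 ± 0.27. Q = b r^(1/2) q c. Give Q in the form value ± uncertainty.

89700 ± 10200

Each factor contributes (exponent × relative error)² to (δQ/Q)²:
  (1·δb/b)² = (1×0.0951)² = 0.00905;  (½·δr/r)² = (0.5×0.0884)² = 0.00195;  (1·δq/q)² = (1×0.0426)² = 0.00181;  (1·δc/c)² = (1×0.00643)² = 4.13e-05
δQ/Q = √(0.0129) = 0.113
Q = 89700, so δQ = 0.113 × 89700 = 10200.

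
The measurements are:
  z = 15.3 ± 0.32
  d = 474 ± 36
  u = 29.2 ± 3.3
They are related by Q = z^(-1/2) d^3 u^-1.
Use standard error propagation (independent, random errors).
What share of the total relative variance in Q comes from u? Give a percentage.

19.7%

(δQ/Q)² = (−½·δz/z)² + (3·δd/d)² + (-1·δu/u)²
  z term: (-0.5×0.0209)² = 0.000109
  d term: (3×0.0759)² = 0.0519
  u term: (-1×0.113)² = 0.0128
Total = 0.0648. Share from u = 0.0128/0.0648 = 0.197.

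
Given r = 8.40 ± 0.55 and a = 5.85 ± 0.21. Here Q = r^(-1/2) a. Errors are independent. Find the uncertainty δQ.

0.0981

Since Q is a product/quotient, work with relative uncertainties:
  (−½·δr/r)² = (-0.5×0.0655)² = 0.00107;  (1·δa/a)² = (1×0.0359)² = 0.00129
δQ/Q = √(0.00236) = 0.0486
Q = 2.02, so δQ = 0.0486 × 2.02 = 0.0981.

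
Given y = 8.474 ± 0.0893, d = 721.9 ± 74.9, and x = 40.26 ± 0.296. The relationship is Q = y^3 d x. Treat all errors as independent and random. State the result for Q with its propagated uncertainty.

For a monomial Q ∝ y^3, d, x, fractional errors add in quadrature:
  (3·δy/y)² = (3×0.0105)² = 0.000999;  (1·δd/d)² = (1×0.104)² = 0.0108;  (1·δx/x)² = (1×0.00735)² = 5.41e-05
δQ/Q = √(0.0118) = 0.109
Q = 1.769e+07, so δQ = 0.109 × 1.769e+07 = 1.92e+06.

(1.769 ± 0.192) × 10^7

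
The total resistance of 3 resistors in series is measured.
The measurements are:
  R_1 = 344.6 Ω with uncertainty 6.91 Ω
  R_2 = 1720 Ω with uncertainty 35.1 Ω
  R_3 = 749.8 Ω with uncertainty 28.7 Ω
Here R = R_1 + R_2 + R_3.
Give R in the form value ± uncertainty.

2814 ± 45.9 Ω

R is a linear combination, so absolute uncertainties add in quadrature:
  (δR_1)² = 47.7;  (δR_2)² = 1230;  (δR_3)² = 824
δR = √(2100) = 45.9 Ω
R = 2814 Ω.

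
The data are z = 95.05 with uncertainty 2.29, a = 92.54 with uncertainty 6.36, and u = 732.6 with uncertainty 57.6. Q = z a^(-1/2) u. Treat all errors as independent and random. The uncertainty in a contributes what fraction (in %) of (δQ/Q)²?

14.9%

(δQ/Q)² = (1·δz/z)² + (−½·δa/a)² + (1·δu/u)²
  z term: (1×0.0241)² = 0.000580
  a term: (-0.5×0.0687)² = 0.00118
  u term: (1×0.0786)² = 0.00618
Total = 0.00794. Share from a = 0.00118/0.00794 = 0.149.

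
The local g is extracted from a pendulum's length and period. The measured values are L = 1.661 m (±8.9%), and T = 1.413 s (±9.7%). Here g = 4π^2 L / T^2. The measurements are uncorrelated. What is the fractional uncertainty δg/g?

Each factor contributes (exponent × relative error)² to (δg/g)²:
  (1·δL/L)² = (1×0.0890)² = 0.00792;  (-2·δT/T)² = (-2×0.0970)² = 0.0376
δg/g = √(0.0456) = 0.213

0.213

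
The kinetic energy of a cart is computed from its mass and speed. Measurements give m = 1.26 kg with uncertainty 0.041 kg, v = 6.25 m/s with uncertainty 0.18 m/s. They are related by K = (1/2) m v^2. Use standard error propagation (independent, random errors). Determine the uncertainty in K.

Products/powers → add relative errors in quadrature, weighted by exponent:
  (1·δm/m)² = (1×0.0325)² = 0.00106;  (2·δv/v)² = (2×0.0288)² = 0.00332
δK/K = √(0.00438) = 0.0662
K = 24.6 J, so δK = 0.0662 × 24.6 = 1.63 J.

1.63 J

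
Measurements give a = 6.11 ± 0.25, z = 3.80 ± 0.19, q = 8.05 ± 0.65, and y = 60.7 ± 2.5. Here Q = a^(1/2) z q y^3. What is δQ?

Each factor contributes (exponent × relative error)² to (δQ/Q)²:
  (½·δa/a)² = (0.5×0.0409)² = 0.000419;  (1·δz/z)² = (1×0.0500)² = 0.00250;  (1·δq/q)² = (1×0.0807)² = 0.00652;  (3·δy/y)² = (3×0.0412)² = 0.0153
δQ/Q = √(0.0247) = 0.157
Q = 1.69e+07, so δQ = 0.157 × 1.69e+07 = 2.66e+06.

2.66e+06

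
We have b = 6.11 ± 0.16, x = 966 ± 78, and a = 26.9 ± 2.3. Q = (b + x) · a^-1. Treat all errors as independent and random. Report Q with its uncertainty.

36.1 ± 4.24

Let u = b + x = 972. δu = √(δb² + δx²) = √(0.0256 + 6080) = 78.0, so δu/u = 0.0802.
Q is then a monomial in u, a:
δQ/Q = √((δu/u)² + (-1·δa/a)²) = √(0.00644 + 0.00731) = 0.117
Q = 36.1, so δQ = 0.117 × 36.1 = 4.24.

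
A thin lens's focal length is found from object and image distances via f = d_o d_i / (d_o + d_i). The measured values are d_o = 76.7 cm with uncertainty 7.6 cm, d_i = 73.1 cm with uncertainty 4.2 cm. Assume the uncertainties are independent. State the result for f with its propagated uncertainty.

37.4 ± 2.12 cm

∂f/∂d_o = (d_i/(d_o+d_i))² = 0.238;  ∂f/∂d_i = (d_o/(d_o+d_i))² = 0.262
δf = √((∂f/∂d_o · δd_o)² + (∂f/∂d_i · δd_i)²) = √(3.28 + 1.21) = 2.12 cm
f = 37.4 cm.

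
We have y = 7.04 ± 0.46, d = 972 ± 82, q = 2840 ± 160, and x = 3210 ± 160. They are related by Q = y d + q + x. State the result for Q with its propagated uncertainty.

12900 ± 764

Let p = y·d = 6840. δp/p = √((1·δy/y)² + (1·δd/d)²) = √(0.00427 + 0.00712) = 0.107, so δp = 730.
Q = p + q + x: δQ = √(δp² + δq² + δx²) = √(5.33e+05 + 25600 + 25600) = 764
Q = 12900.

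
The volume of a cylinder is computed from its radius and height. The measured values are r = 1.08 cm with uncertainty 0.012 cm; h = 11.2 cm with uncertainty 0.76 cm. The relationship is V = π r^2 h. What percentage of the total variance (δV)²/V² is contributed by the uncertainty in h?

(δV/V)² = (2·δr/r)² + (1·δh/h)²
  r term: (2×0.0111)² = 0.000494
  h term: (1×0.0679)² = 0.00460
Total = 0.00510. Share from h = 0.00460/0.00510 = 0.903.

90.3%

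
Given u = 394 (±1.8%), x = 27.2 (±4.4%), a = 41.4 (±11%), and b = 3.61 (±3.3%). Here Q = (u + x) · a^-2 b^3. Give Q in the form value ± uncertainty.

Let w = u + x = 421. δw = √(δu² + δx²) = √(50.3 + 1.43) = 7.19, so δw/w = 0.0171.
Q is then a monomial in w, a, b:
δQ/Q = √((δw/w)² + (-2·δa/a)² + (3·δb/b)²) = √(0.000292 + 0.0484 + 0.00980) = 0.242
Q = 11.6, so δQ = 0.242 × 11.6 = 2.80.

11.6 ± 2.80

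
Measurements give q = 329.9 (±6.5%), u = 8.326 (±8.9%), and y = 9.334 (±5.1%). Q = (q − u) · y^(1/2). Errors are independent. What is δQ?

70.2

Let w = q − u = 321.6. δw = √(δq² + δu²) = √(460 + 0.549) = 21.5, so δw/w = 0.0667.
Q is then a monomial in w, y:
δQ/Q = √((δw/w)² + (½·δy/y)²) = √(0.00445 + 0.000650) = 0.0714
Q = 982.5, so δQ = 0.0714 × 982.5 = 70.2.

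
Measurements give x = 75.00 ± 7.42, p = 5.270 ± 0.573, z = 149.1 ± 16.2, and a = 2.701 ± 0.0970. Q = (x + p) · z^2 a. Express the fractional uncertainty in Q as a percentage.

23.9%

Let u = x + p = 80.27. δu = √(δx² + δp²) = √(55.1 + 0.328) = 7.44, so δu/u = 0.0927.
Q is then a monomial in u, z, a:
δQ/Q = √((δu/u)² + (2·δz/z)² + (1·δa/a)²) = √(0.00860 + 0.0472 + 0.00129) = 0.239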